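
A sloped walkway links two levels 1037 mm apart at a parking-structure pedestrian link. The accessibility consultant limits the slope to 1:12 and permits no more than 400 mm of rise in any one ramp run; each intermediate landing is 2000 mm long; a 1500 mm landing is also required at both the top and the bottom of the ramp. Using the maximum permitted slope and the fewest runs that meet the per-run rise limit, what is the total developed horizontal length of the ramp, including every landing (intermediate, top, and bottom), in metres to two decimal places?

1037 / 400 = 2.59, so 3 ramp runs are needed. That means 2 intermediate landings.
Ramp run (horizontal) at 1:12: 1037 × 12 = 12444 mm.
Intermediate landings: 2 × 2000 = 4000 mm.
Top and bottom landings: 2 × 1500 = 3000 mm.
Total = 12444 + 4000 + 3000 = 19444 mm.
= 19.44 m.

19.44 m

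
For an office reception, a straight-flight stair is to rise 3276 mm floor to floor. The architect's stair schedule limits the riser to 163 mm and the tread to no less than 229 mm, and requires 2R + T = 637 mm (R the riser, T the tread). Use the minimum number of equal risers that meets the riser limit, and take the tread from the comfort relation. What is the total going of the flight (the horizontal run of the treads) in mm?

⌈3276/163⌉ = 21 risers.
Each riser is 3276/21 = 156 mm (≤ 163 mm).
Tread T = 637 − 2 × 156 = 325 mm (≥ 229 mm).
21 risers give 20 treads; going = 20 × 325 = 6500 mm.

6500 mm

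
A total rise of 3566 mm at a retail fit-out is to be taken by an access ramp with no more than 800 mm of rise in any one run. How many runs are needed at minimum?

5 runs

3566 / 800 = 4.457 → round up to 5 ramp runs.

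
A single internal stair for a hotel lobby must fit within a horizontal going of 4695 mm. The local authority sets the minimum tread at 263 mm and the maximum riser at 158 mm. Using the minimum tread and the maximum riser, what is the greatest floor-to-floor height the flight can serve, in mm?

2844 mm

4695 / 263 = 17.85, so 17 treads fit.
Risers = treads + 1 = 18.
Maximum height = 18 × 158 = 2844 mm.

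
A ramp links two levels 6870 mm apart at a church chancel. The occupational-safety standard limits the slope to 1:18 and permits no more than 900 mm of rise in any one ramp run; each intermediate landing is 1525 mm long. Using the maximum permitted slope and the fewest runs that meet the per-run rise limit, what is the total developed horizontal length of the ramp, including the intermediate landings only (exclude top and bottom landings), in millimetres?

6870 / 900 = 7.63, so 8 ramp runs are needed. That means 7 intermediate landings.
Horizontal run for 6870 mm of rise at 1:18 is 6870 × 18 = 123660 mm.
7 intermediate landings contribute 7 × 1525 = 10675 mm.
Developed length = 123660 + 10675 = 134335 mm.

134335 mm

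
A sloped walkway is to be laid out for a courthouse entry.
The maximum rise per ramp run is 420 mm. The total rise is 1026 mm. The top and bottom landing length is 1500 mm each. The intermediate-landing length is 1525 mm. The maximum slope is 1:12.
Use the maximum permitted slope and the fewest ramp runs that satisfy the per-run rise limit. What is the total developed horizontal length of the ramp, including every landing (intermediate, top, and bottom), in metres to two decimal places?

⌈1026/420⌉ = 3 ramp runs. That means 2 intermediate landings.
Horizontal run for 1026 mm of rise at 1:12 is 1026 × 12 = 12312 mm.
Intermediate landings: 2 × 1525 = 3050 mm.
Top and bottom landings: 2 × 1500 = 3000 mm.
Total = 12312 + 3050 + 3000 = 18362 mm.
= 18.36 m.

18.36 m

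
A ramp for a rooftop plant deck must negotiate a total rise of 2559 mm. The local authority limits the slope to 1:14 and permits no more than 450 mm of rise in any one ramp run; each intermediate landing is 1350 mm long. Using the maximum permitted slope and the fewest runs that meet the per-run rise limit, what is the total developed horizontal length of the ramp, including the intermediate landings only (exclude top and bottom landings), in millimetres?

42576 mm

2559 / 450 = 5.687 → round up to 6 ramp runs. That means 5 intermediate landings.
Horizontal run for 2559 mm of rise at 1:14 is 2559 × 14 = 35826 mm.
Intermediate landings: 5 × 1350 = 6750 mm.
Total developed length = 35826 + 6750 = 42576 mm.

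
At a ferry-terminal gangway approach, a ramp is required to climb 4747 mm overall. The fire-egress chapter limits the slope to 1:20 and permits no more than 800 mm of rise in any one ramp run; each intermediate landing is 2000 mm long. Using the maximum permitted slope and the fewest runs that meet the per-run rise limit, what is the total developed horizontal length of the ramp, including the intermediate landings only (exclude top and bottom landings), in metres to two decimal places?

4747 / 800 = 5.934 → round up to 6 ramp runs. That means 5 intermediate landings.
Horizontal run for 4747 mm of rise at 1:20 is 4747 × 20 = 94940 mm.
5 intermediate landings contribute 5 × 2000 = 10000 mm.
Developed length = 94940 + 10000 = 104940 mm.
= 104.94 m.

104.94 m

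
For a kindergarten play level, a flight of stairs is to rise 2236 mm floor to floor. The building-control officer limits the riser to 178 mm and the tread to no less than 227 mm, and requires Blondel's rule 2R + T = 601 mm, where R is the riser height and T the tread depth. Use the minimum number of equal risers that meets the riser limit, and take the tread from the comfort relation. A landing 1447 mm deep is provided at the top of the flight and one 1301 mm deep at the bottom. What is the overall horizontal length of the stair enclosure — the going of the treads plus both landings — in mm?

2236 / 178 = 12.56, so 13 risers are needed.
R = 2236 ÷ 13 = 172 mm.
From 2R + T = 601: T = 601 − 344 = 257 mm.
Going = (13 − 1) × 257 = 3084 mm.
Enclosure = 3084 + 1447 + 1301 = 5832 mm.

5832 mm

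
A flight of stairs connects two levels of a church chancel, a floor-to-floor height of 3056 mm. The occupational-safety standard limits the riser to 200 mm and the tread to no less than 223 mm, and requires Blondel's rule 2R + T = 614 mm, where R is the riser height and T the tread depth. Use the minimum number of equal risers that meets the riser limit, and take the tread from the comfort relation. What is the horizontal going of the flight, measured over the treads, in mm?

3056 / 200 = 15.280 → round up to 16 risers.
Riser R = 3056 / 16 = 191 mm, within the 200 mm limit.
From 2R + T = 614: T = 614 − 382 = 232 mm.
16 risers give 15 treads; going = 15 × 232 = 3480 mm.

3480 mm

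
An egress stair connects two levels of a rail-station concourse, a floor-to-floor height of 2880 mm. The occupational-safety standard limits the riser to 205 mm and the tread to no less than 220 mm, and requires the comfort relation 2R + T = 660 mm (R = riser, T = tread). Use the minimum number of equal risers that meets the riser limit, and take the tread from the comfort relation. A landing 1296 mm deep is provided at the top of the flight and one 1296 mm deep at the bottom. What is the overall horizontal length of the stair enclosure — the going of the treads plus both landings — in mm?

6456 mm

2880 / 205 = 14.049 → round up to 15 risers.
R = 2880 ÷ 15 = 192 mm.
Tread T = 660 − 2 × 192 = 276 mm (≥ 220 mm).
15 risers give 14 treads; going = 14 × 276 = 3864 mm.
Add landings: 3864 + 1296 + 1296 = 6456 mm.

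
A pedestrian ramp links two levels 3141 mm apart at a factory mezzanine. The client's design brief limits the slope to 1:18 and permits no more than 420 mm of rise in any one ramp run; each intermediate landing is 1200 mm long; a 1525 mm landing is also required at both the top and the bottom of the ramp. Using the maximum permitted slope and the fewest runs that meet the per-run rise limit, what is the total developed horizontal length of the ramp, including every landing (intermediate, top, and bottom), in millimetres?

At most 420 each: 3141/420 = 7.48, giving 8 ramp runs. That means 7 intermediate landings.
Horizontal run for 3141 mm of rise at 1:18 is 3141 × 18 = 56538 mm.
7 intermediate landings contribute 7 × 1200 = 8400 mm.
Top and bottom landings: 2 × 1525 = 3050 mm.
Total = 56538 + 8400 + 3050 = 67988 mm.

67988 mm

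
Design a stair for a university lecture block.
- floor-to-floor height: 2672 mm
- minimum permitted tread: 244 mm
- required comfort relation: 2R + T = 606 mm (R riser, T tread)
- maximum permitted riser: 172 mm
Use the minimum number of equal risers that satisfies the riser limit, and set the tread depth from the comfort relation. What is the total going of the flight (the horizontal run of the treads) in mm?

⌈2672/172⌉ = 16 risers.
R = 2672 ÷ 16 = 167 mm.
T = 606 − 2·167 = 272 mm, which satisfies the 244 mm minimum.
16 risers give 15 treads; going = 15 × 272 = 4080 mm.

4080 mm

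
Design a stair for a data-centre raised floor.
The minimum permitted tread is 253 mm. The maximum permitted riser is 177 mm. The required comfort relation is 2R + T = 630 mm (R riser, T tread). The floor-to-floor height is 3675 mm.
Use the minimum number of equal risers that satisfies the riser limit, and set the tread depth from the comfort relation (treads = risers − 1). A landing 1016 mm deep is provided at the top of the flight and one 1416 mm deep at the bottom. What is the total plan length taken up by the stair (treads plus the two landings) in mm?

At most 177 each: 3675/177 = 20.76, giving 21 risers.
R = 3675 ÷ 21 = 175 mm.
From 2R + T = 630: T = 630 − 350 = 280 mm.
Going = (21 − 1) × 280 = 5600 mm.
Enclosure = 5600 + 1016 + 1416 = 8032 mm.

8032 mm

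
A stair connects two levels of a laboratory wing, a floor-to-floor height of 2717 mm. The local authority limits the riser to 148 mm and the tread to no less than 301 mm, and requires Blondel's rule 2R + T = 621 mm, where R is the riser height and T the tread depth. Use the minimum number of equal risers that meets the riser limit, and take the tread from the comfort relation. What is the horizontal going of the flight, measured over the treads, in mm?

6030 mm

At most 148 each: 2717/148 = 18.36, giving 19 risers.
Riser R = 2717 / 19 = 143 mm, within the 148 mm limit.
From 2R + T = 621: T = 621 − 286 = 335 mm.
Treads = 19 − 1 = 18; going = 18 × 335 = 6030 mm.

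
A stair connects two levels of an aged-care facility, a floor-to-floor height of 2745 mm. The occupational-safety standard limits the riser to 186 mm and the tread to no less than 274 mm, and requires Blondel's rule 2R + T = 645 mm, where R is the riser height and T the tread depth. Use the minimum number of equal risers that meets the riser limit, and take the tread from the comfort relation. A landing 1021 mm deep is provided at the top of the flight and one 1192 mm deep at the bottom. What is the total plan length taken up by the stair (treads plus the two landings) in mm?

2745 / 186 = 14.758 → round up to 15 risers.
R = 2745 ÷ 15 = 183 mm.
Tread T = 645 − 2 × 183 = 279 mm (≥ 274 mm).
Going = (15 − 1) × 279 = 3906 mm.
Enclosure = 3906 + 1021 + 1192 = 6119 mm.

6119 mm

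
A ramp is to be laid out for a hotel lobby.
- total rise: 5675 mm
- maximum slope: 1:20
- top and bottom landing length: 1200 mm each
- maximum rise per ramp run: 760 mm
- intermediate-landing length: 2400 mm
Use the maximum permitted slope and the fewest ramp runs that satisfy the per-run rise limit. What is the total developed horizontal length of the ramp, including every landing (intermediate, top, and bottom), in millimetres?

132700 mm

5675 / 760 = 7.47, so 8 ramp runs are needed. That means 7 intermediate landings.
Ramp run (horizontal) at 1:20: 5675 × 20 = 113500 mm.
7 intermediate landings contribute 7 × 2400 = 16800 mm.
Top and bottom landings: 2 × 1200 = 2400 mm.
Total = 113500 + 16800 + 2400 = 132700 mm.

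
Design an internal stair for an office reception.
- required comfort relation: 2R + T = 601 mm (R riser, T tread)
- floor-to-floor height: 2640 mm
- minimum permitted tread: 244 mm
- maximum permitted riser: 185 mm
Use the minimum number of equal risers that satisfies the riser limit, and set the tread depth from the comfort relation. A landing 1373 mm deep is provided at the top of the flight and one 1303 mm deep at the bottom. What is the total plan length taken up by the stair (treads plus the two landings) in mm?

6162 mm

⌈2640/185⌉ = 15 risers.
Each riser is 2640/15 = 176 mm (≤ 185 mm).
From 2R + T = 601: T = 601 − 352 = 249 mm.
Going = (15 − 1) × 249 = 3486 mm.
Enclosure = 3486 + 1373 + 1303 = 6162 mm.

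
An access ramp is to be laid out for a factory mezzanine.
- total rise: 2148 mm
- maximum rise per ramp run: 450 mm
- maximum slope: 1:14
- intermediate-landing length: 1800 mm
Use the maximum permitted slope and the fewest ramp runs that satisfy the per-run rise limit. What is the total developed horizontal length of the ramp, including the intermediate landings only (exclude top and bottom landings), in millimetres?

2148 / 450 = 4.77, so 5 ramp runs are needed. That means 4 intermediate landings.
Horizontal run for 2148 mm of rise at 1:14 is 2148 × 14 = 30072 mm.
4 intermediate landings contribute 4 × 1800 = 7200 mm.
Developed length = 30072 + 7200 = 37272 mm.

37272 mm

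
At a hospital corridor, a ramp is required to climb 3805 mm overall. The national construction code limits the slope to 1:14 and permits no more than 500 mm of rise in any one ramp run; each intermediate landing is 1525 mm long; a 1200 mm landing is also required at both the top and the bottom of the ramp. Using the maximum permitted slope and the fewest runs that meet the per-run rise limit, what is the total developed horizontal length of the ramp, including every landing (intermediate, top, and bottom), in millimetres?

⌈3805/500⌉ = 8 ramp runs. That means 7 intermediate landings.
Ramp run (horizontal) at 1:14: 3805 × 14 = 53270 mm.
7 intermediate landings contribute 7 × 1525 = 10675 mm.
Top and bottom landings: 2 × 1200 = 2400 mm.
Total = 53270 + 10675 + 2400 = 66345 mm.

66345 mm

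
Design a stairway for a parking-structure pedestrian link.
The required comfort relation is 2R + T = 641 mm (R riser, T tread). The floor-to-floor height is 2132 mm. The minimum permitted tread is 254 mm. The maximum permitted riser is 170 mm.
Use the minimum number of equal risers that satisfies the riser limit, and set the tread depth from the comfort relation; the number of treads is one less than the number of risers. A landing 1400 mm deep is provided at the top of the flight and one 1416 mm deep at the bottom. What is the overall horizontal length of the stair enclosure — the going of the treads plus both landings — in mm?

6572 mm

2132 / 170 = 12.54, so 13 risers are needed.
R = 2132 ÷ 13 = 164 mm.
T = 641 − 2·164 = 313 mm, which satisfies the 254 mm minimum.
Going = (13 − 1) × 313 = 3756 mm.
Add landings: 3756 + 1400 + 1416 = 6572 mm.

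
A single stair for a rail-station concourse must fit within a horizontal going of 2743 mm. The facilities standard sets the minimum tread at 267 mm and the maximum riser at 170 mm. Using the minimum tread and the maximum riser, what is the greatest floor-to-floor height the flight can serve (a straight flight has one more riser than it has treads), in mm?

Treads that fit: ⌊2743 / 267⌋ = 10.
Risers = treads + 1 = 11.
Maximum height = 11 × 170 = 1870 mm.

1870 mm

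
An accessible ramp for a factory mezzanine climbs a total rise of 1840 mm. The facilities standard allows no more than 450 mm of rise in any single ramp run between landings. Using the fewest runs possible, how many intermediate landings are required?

4 intermediate landings

1840 / 450 = 4.09, so 5 ramp runs are needed.
5 runs are separated by 4 intermediate landings.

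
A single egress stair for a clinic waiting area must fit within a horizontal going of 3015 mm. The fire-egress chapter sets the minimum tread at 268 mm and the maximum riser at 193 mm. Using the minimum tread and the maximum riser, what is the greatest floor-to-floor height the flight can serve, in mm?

3015 / 268 = 11.25, so 11 treads fit.
Risers = treads + 1 = 12.
Maximum height = 12 × 193 = 2316 mm.

2316 mm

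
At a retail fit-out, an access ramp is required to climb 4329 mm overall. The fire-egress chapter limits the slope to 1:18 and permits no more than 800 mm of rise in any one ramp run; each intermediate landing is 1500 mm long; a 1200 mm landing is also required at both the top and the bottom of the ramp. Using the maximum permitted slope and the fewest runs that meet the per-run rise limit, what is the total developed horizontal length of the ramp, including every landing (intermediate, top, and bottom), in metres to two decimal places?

⌈4329/800⌉ = 6 ramp runs. That means 5 intermediate landings.
Ramp run (horizontal) at 1:18: 4329 × 18 = 77922 mm.
Intermediate landings: 5 × 1500 = 7500 mm.
Top and bottom landings: 2 × 1200 = 2400 mm.
Total = 77922 + 7500 + 2400 = 87822 mm.
= 87.82 m.

87.82 m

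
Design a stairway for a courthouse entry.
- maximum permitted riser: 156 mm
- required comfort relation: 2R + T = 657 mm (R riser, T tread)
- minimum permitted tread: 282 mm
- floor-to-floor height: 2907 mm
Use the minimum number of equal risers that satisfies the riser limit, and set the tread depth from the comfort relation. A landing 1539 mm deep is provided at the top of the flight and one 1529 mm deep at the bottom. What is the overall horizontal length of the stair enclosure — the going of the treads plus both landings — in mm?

2907 / 156 = 18.63, so 19 risers are needed.
Riser R = 2907 / 19 = 153 mm, within the 156 mm limit.
T = 657 − 2·153 = 351 mm, which satisfies the 282 mm minimum.
19 risers give 18 treads; going = 18 × 351 = 6318 mm.
Enclosure = 6318 + 1539 + 1529 = 9386 mm.

9386 mm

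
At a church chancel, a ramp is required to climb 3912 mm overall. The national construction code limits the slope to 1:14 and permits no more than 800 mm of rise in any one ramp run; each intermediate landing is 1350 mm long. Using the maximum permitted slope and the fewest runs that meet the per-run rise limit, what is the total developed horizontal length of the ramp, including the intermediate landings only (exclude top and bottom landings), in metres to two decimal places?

⌈3912/800⌉ = 5 ramp runs. That means 4 intermediate landings.
Horizontal run for 3912 mm of rise at 1:14 is 3912 × 14 = 54768 mm.
4 intermediate landings contribute 4 × 1350 = 5400 mm.
Developed length = 54768 + 5400 = 60168 mm.
= 60.17 m.

60.17 m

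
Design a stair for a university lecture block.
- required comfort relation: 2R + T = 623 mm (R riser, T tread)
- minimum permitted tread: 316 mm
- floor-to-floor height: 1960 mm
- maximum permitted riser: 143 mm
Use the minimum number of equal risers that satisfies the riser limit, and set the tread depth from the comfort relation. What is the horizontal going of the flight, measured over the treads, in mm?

1960 / 143 = 13.71, so 14 risers are needed.
R = 1960 ÷ 14 = 140 mm.
Tread T = 623 − 2 × 140 = 343 mm (≥ 316 mm).
14 risers give 13 treads; going = 13 × 343 = 4459 mm.

4459 mm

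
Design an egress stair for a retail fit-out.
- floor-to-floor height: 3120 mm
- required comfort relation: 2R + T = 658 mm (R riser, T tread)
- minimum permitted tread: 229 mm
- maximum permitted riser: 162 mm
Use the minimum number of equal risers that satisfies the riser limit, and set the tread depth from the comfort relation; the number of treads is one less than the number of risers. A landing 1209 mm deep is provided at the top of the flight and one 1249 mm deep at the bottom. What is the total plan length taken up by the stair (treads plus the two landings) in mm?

9032 mm

At most 162 each: 3120/162 = 19.26, giving 20 risers.
Each riser is 3120/20 = 156 mm (≤ 162 mm).
Tread T = 658 − 2 × 156 = 346 mm (≥ 229 mm).
Treads = 20 − 1 = 19; going = 19 × 346 = 6574 mm.
Add landings: 6574 + 1209 + 1249 = 9032 mm.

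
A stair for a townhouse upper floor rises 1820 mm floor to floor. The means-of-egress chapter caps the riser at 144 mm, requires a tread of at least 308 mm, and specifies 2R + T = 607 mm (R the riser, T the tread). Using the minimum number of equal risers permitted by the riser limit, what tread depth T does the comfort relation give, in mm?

327 mm

⌈1820/144⌉ = 13 risers.
Each riser is 1820/13 = 140 mm (≤ 144 mm).
T = 607 − 2·140 = 327 mm, which satisfies the 308 mm minimum.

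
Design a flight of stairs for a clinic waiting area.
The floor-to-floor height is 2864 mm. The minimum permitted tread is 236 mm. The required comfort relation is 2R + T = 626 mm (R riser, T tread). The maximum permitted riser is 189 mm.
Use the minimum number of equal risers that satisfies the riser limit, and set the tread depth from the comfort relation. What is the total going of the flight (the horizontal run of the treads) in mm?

2864 / 189 = 15.153 → round up to 16 risers.
R = 2864 ÷ 16 = 179 mm.
Tread T = 626 − 2 × 179 = 268 mm (≥ 236 mm).
Going = (16 − 1) × 268 = 4020 mm.

4020 mm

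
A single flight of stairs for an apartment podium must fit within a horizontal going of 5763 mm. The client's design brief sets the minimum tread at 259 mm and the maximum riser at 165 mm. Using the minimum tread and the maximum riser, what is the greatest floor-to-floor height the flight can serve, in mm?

5763 / 259 = 22.25, so 22 treads fit.
Risers = treads + 1 = 23.
Maximum height = 23 × 165 = 3795 mm.

3795 mm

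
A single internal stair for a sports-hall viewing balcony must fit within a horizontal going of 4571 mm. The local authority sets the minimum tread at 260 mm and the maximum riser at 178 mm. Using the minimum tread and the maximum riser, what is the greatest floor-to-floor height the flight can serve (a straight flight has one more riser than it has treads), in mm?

3204 mm

Treads that fit: ⌊4571 / 260⌋ = 17.
Risers = treads + 1 = 18.
Maximum height = 18 × 178 = 3204 mm.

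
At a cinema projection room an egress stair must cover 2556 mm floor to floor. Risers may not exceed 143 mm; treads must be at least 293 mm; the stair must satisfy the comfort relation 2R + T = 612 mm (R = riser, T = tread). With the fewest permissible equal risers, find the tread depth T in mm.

⌈2556/143⌉ = 18 risers.
R = 2556 ÷ 18 = 142 mm.
From 2R + T = 612: T = 612 − 284 = 328 mm.

328 mm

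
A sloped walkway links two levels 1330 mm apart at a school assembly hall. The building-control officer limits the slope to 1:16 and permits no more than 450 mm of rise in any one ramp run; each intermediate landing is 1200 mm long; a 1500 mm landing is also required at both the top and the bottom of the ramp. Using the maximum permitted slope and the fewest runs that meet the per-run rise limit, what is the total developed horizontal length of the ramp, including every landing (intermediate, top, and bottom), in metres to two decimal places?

26.68 m

1330 / 450 = 2.96, so 3 ramp runs are needed. That means 2 intermediate landings.
Ramp run (horizontal) at 1:16: 1330 × 16 = 21280 mm.
2 intermediate landings contribute 2 × 1200 = 2400 mm.
Top and bottom landings: 2 × 1500 = 3000 mm.
Total = 21280 + 2400 + 3000 = 26680 mm.
= 26.68 m.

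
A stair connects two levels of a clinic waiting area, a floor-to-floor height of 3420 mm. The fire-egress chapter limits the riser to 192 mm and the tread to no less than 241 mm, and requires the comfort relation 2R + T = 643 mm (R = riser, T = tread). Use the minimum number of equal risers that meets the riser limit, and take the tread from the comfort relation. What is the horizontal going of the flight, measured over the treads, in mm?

4471 mm

⌈3420/192⌉ = 18 risers.
Riser R = 3420 / 18 = 190 mm, within the 192 mm limit.
T = 643 − 2·190 = 263 mm, which satisfies the 241 mm minimum.
Treads = 18 − 1 = 17; going = 17 × 263 = 4471 mm.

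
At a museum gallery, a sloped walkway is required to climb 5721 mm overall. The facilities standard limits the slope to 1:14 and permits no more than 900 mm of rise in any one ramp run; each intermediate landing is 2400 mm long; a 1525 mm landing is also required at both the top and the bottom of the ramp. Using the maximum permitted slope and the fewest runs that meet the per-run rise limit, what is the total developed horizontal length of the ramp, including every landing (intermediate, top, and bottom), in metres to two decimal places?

5721 / 900 = 6.36, so 7 ramp runs are needed. That means 6 intermediate landings.
Ramp run (horizontal) at 1:14: 5721 × 14 = 80094 mm.
6 intermediate landings contribute 6 × 2400 = 14400 mm.
Top and bottom landings: 2 × 1525 = 3050 mm.
Total = 80094 + 14400 + 3050 = 97544 mm.
= 97.54 m.

97.54 m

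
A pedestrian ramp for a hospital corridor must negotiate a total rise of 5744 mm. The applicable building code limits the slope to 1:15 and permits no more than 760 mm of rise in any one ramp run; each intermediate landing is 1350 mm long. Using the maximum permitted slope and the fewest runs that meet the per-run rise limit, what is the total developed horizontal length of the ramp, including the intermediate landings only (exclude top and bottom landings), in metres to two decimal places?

95.61 m

5744 / 760 = 7.56, so 8 ramp runs are needed. That means 7 intermediate landings.
Horizontal run for 5744 mm of rise at 1:15 is 5744 × 15 = 86160 mm.
Intermediate landings: 7 × 1350 = 9450 mm.
Total developed length = 86160 + 9450 = 95610 mm.
= 95.61 m.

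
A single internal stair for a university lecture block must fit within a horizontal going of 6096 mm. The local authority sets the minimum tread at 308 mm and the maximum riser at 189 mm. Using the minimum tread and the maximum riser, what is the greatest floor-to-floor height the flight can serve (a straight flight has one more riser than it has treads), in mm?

3780 mm

Treads that fit: ⌊6096 / 308⌋ = 19.
Risers = treads + 1 = 20.
Maximum height = 20 × 189 = 3780 mm.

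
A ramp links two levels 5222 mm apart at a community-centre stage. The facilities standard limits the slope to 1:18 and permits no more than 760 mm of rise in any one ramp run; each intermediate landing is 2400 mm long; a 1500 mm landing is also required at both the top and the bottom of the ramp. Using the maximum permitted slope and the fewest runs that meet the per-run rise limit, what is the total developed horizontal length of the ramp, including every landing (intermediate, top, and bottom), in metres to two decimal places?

⌈5222/760⌉ = 7 ramp runs. That means 6 intermediate landings.
Horizontal run for 5222 mm of rise at 1:18 is 5222 × 18 = 93996 mm.
6 intermediate landings contribute 6 × 2400 = 14400 mm.
Top and bottom landings: 2 × 1500 = 3000 mm.
Total = 93996 + 14400 + 3000 = 111396 mm.
= 111.40 m.

111.40 m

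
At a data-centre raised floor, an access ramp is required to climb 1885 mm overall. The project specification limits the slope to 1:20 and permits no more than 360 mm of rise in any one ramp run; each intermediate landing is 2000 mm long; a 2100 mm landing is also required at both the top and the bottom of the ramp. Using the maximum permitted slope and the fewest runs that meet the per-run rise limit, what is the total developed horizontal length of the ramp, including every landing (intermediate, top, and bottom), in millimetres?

51900 mm

⌈1885/360⌉ = 6 ramp runs. That means 5 intermediate landings.
Ramp run (horizontal) at 1:20: 1885 × 20 = 37700 mm.
Intermediate landings: 5 × 2000 = 10000 mm.
Top and bottom landings: 2 × 2100 = 4200 mm.
Total = 37700 + 10000 + 4200 = 51900 mm.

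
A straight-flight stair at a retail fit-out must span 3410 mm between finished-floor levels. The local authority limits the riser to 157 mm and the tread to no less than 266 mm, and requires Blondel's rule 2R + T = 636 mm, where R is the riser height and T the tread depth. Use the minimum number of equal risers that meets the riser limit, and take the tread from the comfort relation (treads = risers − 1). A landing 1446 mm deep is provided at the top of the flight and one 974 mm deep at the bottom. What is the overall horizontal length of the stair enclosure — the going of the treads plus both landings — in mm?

⌈3410/157⌉ = 22 risers.
R = 3410 ÷ 22 = 155 mm.
Tread T = 636 − 2 × 155 = 326 mm (≥ 266 mm).
Going = (22 − 1) × 326 = 6846 mm.
Enclosure = 6846 + 1446 + 974 = 9266 mm.

9266 mm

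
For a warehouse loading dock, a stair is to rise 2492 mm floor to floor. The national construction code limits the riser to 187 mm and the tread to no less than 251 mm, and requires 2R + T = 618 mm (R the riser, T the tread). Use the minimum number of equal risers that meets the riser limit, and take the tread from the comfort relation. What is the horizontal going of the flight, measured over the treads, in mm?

3406 mm

⌈2492/187⌉ = 14 risers.
R = 2492 ÷ 14 = 178 mm.
From 2R + T = 618: T = 618 − 356 = 262 mm.
14 risers give 13 treads; going = 13 × 262 = 3406 mm.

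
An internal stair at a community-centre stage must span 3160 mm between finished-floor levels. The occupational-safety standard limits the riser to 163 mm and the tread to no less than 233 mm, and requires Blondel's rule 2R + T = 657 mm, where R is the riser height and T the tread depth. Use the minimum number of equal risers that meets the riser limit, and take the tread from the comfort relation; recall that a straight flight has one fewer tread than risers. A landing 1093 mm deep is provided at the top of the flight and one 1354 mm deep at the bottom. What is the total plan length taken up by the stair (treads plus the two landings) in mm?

⌈3160/163⌉ = 20 risers.
Riser R = 3160 / 20 = 158 mm, within the 163 mm limit.
Tread T = 657 − 2 × 158 = 341 mm (≥ 233 mm).
Going = (20 − 1) × 341 = 6479 mm.
Enclosure = 6479 + 1093 + 1354 = 8926 mm.

8926 mm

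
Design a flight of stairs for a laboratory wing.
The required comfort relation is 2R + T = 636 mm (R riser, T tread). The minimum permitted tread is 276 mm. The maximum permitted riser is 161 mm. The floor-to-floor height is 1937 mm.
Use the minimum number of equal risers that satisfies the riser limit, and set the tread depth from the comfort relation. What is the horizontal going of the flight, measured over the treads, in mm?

4056 mm

⌈1937/161⌉ = 13 risers.
Riser R = 1937 / 13 = 149 mm, within the 161 mm limit.
Tread T = 636 − 2 × 149 = 338 mm (≥ 276 mm).
Going = (13 − 1) × 338 = 4056 mm.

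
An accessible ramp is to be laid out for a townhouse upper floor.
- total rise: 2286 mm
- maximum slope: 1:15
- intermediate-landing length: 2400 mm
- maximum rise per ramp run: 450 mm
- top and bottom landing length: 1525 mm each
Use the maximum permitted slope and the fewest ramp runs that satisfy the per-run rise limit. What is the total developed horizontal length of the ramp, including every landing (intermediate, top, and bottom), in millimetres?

49340 mm

2286 / 450 = 5.08, so 6 ramp runs are needed. That means 5 intermediate landings.
Horizontal run for 2286 mm of rise at 1:15 is 2286 × 15 = 34290 mm.
5 intermediate landings contribute 5 × 2400 = 12000 mm.
Top and bottom landings: 2 × 1525 = 3050 mm.
Total = 34290 + 12000 + 3050 = 49340 mm.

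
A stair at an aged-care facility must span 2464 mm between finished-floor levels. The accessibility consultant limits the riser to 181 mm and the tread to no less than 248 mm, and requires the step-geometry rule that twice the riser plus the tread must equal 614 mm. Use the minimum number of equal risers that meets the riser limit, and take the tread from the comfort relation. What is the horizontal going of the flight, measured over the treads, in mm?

At most 181 each: 2464/181 = 13.61, giving 14 risers.
Riser R = 2464 / 14 = 176 mm, within the 181 mm limit.
T = 614 − 2·176 = 262 mm, which satisfies the 248 mm minimum.
Treads = 14 − 1 = 13; going = 13 × 262 = 3406 mm.

3406 mm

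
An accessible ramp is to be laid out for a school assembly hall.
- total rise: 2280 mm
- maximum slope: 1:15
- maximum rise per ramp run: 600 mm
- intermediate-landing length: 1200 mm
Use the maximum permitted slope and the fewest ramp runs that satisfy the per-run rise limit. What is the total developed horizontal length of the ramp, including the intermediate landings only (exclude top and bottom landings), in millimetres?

⌈2280/600⌉ = 4 ramp runs. That means 3 intermediate landings.
Horizontal run for 2280 mm of rise at 1:15 is 2280 × 15 = 34200 mm.
3 intermediate landings contribute 3 × 1200 = 3600 mm.
Developed length = 34200 + 3600 = 37800 mm.

37800 mm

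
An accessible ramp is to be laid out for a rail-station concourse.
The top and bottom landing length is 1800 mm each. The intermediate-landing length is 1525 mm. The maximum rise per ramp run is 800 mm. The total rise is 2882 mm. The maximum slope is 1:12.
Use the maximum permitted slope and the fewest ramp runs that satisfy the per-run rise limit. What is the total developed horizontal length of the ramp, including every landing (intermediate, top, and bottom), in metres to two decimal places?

At most 800 each: 2882/800 = 3.60, giving 4 ramp runs. That means 3 intermediate landings.
Ramp run (horizontal) at 1:12: 2882 × 12 = 34584 mm.
3 intermediate landings contribute 3 × 1525 = 4575 mm.
Top and bottom landings: 2 × 1800 = 3600 mm.
Total = 34584 + 4575 + 3600 = 42759 mm.
= 42.76 m.

42.76 m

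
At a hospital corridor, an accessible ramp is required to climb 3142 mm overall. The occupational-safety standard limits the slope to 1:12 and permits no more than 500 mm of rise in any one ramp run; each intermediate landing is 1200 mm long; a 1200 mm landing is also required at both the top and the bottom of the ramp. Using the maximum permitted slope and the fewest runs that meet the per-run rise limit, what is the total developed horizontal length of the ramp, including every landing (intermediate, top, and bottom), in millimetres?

3142 / 500 = 6.28, so 7 ramp runs are needed. That means 6 intermediate landings.
Ramp run (horizontal) at 1:12: 3142 × 12 = 37704 mm.
Intermediate landings: 6 × 1200 = 7200 mm.
Top and bottom landings: 2 × 1200 = 2400 mm.
Total = 37704 + 7200 + 2400 = 47304 mm.

47304 mm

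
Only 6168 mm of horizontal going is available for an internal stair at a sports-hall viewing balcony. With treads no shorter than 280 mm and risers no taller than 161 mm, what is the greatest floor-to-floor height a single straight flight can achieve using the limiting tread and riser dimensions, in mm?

6168 / 280 = 22.03, so 22 treads fit.
Risers = treads + 1 = 23.
Maximum height = 23 × 161 = 3703 mm.

3703 mm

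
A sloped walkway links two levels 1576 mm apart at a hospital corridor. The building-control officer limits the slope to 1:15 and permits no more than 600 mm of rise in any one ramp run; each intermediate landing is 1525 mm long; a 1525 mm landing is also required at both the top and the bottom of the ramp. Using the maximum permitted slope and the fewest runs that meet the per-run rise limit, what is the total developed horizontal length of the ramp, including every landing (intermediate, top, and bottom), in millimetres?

At most 600 each: 1576/600 = 2.63, giving 3 ramp runs. That means 2 intermediate landings.
Ramp run (horizontal) at 1:15: 1576 × 15 = 23640 mm.
Intermediate landings: 2 × 1525 = 3050 mm.
Top and bottom landings: 2 × 1525 = 3050 mm.
Total = 23640 + 3050 + 3050 = 29740 mm.

29740 mm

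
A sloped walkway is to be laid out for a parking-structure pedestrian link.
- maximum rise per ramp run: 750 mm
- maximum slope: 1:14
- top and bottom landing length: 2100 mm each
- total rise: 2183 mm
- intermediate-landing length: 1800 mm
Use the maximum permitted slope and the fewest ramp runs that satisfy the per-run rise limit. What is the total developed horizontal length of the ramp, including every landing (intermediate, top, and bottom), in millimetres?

2183 / 750 = 2.91, so 3 ramp runs are needed. That means 2 intermediate landings.
Ramp run (horizontal) at 1:14: 2183 × 14 = 30562 mm.
Intermediate landings: 2 × 1800 = 3600 mm.
Top and bottom landings: 2 × 2100 = 4200 mm.
Total = 30562 + 3600 + 4200 = 38362 mm.

38362 mm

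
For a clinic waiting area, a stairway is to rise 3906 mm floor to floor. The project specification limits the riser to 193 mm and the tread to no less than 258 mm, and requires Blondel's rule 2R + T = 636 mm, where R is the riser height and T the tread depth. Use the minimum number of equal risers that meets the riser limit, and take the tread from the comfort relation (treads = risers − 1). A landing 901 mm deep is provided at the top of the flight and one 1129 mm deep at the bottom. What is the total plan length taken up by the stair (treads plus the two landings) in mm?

⌈3906/193⌉ = 21 risers.
R = 3906 ÷ 21 = 186 mm.
From 2R + T = 636: T = 636 − 372 = 264 mm.
Treads = 21 − 1 = 20; going = 20 × 264 = 5280 mm.
Enclosure = 5280 + 901 + 1129 = 7310 mm.

7310 mm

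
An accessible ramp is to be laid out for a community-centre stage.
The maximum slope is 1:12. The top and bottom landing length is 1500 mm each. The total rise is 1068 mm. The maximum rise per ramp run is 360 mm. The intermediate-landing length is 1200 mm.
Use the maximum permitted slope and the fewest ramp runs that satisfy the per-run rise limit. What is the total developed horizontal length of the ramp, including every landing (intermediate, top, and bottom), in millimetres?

18216 mm

At most 360 each: 1068/360 = 2.97, giving 3 ramp runs. That means 2 intermediate landings.
Horizontal run for 1068 mm of rise at 1:12 is 1068 × 12 = 12816 mm.
Intermediate landings: 2 × 1200 = 2400 mm.
Top and bottom landings: 2 × 1500 = 3000 mm.
Total = 12816 + 2400 + 3000 = 18216 mm.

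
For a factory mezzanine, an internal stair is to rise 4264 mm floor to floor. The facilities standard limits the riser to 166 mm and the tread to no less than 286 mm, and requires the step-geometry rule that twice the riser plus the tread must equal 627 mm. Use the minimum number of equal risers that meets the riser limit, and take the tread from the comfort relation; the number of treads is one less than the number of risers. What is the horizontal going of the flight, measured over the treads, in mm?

7475 mm

⌈4264/166⌉ = 26 risers.
Riser R = 4264 / 26 = 164 mm, within the 166 mm limit.
From 2R + T = 627: T = 627 − 328 = 299 mm.
26 risers give 25 treads; going = 25 × 299 = 7475 mm.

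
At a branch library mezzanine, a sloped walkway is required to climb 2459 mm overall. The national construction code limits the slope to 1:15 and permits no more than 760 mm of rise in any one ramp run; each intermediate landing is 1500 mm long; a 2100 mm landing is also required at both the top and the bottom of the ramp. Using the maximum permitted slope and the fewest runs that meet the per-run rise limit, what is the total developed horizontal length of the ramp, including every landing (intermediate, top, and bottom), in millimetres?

45585 mm

2459 / 760 = 3.24, so 4 ramp runs are needed. That means 3 intermediate landings.
Horizontal run for 2459 mm of rise at 1:15 is 2459 × 15 = 36885 mm.
3 intermediate landings contribute 3 × 1500 = 4500 mm.
Top and bottom landings: 2 × 2100 = 4200 mm.
Total = 36885 + 4500 + 4200 = 45585 mm.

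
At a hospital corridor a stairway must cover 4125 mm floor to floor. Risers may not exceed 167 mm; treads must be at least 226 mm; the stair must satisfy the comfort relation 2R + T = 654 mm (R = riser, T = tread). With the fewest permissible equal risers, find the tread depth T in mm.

324 mm

4125 / 167 = 24.70, so 25 risers are needed.
R = 4125 ÷ 25 = 165 mm.
T = 654 − 2·165 = 324 mm, which satisfies the 226 mm minimum.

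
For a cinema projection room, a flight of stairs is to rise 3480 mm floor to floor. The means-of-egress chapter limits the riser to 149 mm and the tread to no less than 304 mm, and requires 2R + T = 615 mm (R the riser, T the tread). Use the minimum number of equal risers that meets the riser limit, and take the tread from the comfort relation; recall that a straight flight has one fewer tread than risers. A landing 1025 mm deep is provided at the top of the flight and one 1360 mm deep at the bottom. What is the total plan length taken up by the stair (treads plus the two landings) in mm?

⌈3480/149⌉ = 24 risers.
Riser R = 3480 / 24 = 145 mm, within the 149 mm limit.
Tread T = 615 − 2 × 145 = 325 mm (≥ 304 mm).
Going = (24 − 1) × 325 = 7475 mm.
Enclosure = 7475 + 1025 + 1360 = 9860 mm.

9860 mm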